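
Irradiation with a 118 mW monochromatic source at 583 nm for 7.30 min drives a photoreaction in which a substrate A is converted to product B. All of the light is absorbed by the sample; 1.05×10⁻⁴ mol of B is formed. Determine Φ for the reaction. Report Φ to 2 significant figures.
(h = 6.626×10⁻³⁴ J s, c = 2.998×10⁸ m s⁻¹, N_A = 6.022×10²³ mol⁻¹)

Photon energy at 583 nm: hc/λ = (6.626×10⁻³⁴)(2.998×10⁸)/(583×10⁻⁹) = 3.407×10⁻¹⁹ J.
Energy delivered: (118 mW)(438 s) = 51.68 J.
Photons incident: 51.68 / 3.407×10⁻¹⁹ = 1.517×10²⁰, i.e. 1.517×10²⁰/6.022×10²³ = 2.519×10⁻⁴ mol.
Φ = 1.05×10⁻⁴ mol / 2.519×10⁻⁴ mol photons = 0.42.

Φ = 0.42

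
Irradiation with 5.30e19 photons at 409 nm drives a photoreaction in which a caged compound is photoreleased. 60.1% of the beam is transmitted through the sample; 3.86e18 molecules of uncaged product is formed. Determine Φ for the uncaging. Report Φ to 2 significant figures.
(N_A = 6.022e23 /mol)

Product: 3.86e18 / 6.022e23 = 6.410e-6 mol.
Moles of photons: 5.30e19 / 6.022e23 = 8.801e-5 mol.
Fraction absorbed: 1 − 60.1/100 = 0.3990.
Photons absorbed: 0.3990 × 8.801e-5 = 3.512e-5 mol.
Φ = 6.410e-6 mol / 3.512e-5 mol photons = 0.18.

Φ = 0.18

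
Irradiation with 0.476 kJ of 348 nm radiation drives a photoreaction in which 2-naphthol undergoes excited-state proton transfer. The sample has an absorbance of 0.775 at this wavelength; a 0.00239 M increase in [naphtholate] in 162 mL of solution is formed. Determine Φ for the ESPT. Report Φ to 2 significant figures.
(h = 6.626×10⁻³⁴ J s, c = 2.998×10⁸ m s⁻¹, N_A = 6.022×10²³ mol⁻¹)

Product: (0.00239 M)(0.162 L) = 3.872×10⁻⁴ mol.
Photon energy at 348 nm: hc/λ = (6.626×10⁻³⁴)(2.998×10⁸)/(348×10⁻⁹) = 5.708×10⁻¹⁹ J.
Incident energy: 0.476 kJ = 476 J.
Photons incident: 476 / 5.708×10⁻¹⁹ = 8.339×10²⁰, i.e. 8.339×10²⁰/6.022×10²³ = 0.001385 mol.
Fraction absorbed: 1 − 10^(−0.775) = 0.8321.
Photons absorbed: 0.8321 × 0.001385 = 0.001152 mol.
Φ = 3.872×10⁻⁴ mol / 0.001152 mol photons = 0.34.

Φ = 0.34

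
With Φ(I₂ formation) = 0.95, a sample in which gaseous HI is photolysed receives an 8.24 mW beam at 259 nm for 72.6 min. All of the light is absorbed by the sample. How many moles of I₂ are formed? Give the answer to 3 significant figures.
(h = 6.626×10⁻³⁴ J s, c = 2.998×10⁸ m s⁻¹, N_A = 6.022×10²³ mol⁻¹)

Photon energy at 259 nm: hc/λ = (6.626×10⁻³⁴)(2.998×10⁸)/(259×10⁻⁹) = 7.670×10⁻¹⁹ J.
Energy delivered: (8.24 mW)(4356 s) = 35.89 J.
Photons incident: 35.89 / 7.670×10⁻¹⁹ = 4.679×10¹⁹, i.e. 4.679×10¹⁹/6.022×10²³ = 7.770×10⁻⁵ mol.
Product: Φ × n_abs = 0.95 × 7.770×10⁻⁵ = 7.382×10⁻⁵ mol.

7.38×10⁻⁵ mol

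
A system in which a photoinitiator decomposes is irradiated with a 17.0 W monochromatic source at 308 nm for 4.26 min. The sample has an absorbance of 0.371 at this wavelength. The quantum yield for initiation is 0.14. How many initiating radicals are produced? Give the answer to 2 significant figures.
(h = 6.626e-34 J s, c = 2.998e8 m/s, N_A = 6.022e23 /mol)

5.4e20 initiating radicals

Photon energy at 308 nm: hc/λ = (6.626e-34)(2.998e8)/(308e-9) = 6.450e-19 J.
Energy delivered: (17.0 W)(255.6 s) = 4345 J.
Photons incident: 4345 / 6.450e-19 = 6.736e21, i.e. 6.736e21/6.022e23 = 0.01119 mol.
Fraction absorbed: 1 − 10^(−0.371) = 0.5744.
Photons absorbed: 0.5744 × 0.01119 = 0.006428 mol.
Product: Φ × n_abs = 0.14 × 0.006428 = 8.999e-4 mol.
As a count: 8.999e-4 × 6.022e23 = 5.4e20.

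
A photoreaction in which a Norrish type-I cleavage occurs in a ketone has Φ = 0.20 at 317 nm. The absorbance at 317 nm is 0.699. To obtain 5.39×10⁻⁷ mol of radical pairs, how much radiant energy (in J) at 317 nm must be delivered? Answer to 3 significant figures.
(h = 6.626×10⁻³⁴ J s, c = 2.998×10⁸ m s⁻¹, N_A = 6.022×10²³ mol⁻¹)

Photons that must be absorbed: 5.39×10⁻⁷ / 0.20 = 2.695×10⁻⁶ mol.
Fraction absorbed: 1 − 10^(−0.699) = 0.8000.
Incident photons needed: 2.695×10⁻⁶ / 0.8000 = 3.369×10⁻⁶ mol.
Photon energy: hc/λ = 6.266×10⁻¹⁹ J; per mole, 3.773×10⁵ J mol⁻¹.
Energy required: 3.369×10⁻⁶ × 3.773×10⁵ = 1.27 J.

1.27 J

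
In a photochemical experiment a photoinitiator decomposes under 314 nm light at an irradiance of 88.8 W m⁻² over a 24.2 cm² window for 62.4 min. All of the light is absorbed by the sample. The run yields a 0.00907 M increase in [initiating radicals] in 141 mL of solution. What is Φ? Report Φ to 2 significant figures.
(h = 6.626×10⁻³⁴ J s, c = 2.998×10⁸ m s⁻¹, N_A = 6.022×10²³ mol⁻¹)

Product: (0.00907 M)(0.141 L) = 0.001279 mol.
Photon energy at 314 nm: hc/λ = (6.626×10⁻³⁴)(2.998×10⁸)/(314×10⁻⁹) = 6.326×10⁻¹⁹ J.
Energy delivered: (88.8 W m⁻²)(24.2×10⁻⁴ m²)(3744 s) = 804.6 J.
Photons incident: 804.6 / 6.326×10⁻¹⁹ = 1.272×10²¹, i.e. 1.272×10²¹/6.022×10²³ = 0.002112 mol.
Φ = 0.001279 mol / 0.002112 mol photons = 0.61.

Φ = 0.61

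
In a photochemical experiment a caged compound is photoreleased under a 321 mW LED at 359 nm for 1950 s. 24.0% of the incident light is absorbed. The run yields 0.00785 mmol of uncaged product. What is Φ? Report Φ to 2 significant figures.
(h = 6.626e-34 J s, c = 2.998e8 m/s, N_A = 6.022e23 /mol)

Product: 0.00785 mmol = 7.85e-6 mol.
Photon energy at 359 nm: hc/λ = (6.626e-34)(2.998e8)/(359e-9) = 5.533e-19 J.
Energy delivered: (321 mW)(1950 s) = 626.0 J.
Photons incident: 626.0 / 5.533e-19 = 1.131e21, i.e. 1.131e21/6.022e23 = 0.001878 mol.
Photons absorbed: 0.240 × 0.001878 = 4.507e-4 mol.
Φ = 7.85e-6 mol / 4.507e-4 mol photons = 0.017.

Φ = 0.017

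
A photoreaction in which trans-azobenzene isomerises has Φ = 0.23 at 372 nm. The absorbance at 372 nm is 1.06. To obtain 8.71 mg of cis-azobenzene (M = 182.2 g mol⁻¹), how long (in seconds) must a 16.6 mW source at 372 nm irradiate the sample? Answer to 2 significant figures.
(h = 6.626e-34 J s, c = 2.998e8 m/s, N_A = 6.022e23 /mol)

Product: 8.71 mg / 182.2 g mol⁻¹ = 4.780e-5 mol.
Photons that must be absorbed: 4.780e-5 / 0.23 = 2.078e-4 mol.
Fraction absorbed: 1 − 10^(−1.06) = 0.9129.
Incident photons needed: 2.078e-4 / 0.9129 = 2.276e-4 mol.
Photon energy: hc/λ = 5.340e-19 J; per mole, 3.216e5 J mol⁻¹.
Energy required: 2.276e-4 × 3.216e5 = 73.20 J.
Time: 73.20 J / 0.0166 W = 4400 s.

t ≈ 4400 s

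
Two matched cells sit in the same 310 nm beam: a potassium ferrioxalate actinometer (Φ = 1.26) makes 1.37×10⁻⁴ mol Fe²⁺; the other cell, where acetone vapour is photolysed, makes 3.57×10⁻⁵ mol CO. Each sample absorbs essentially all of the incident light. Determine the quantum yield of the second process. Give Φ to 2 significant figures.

Φ = 0.33

Photons absorbed by the actinometer: 1.37×10⁻⁴ / 1.26 = 1.087×10⁻⁴ mol.
Φ(unknown) = 3.57×10⁻⁵ / 1.087×10⁻⁴ = 0.33.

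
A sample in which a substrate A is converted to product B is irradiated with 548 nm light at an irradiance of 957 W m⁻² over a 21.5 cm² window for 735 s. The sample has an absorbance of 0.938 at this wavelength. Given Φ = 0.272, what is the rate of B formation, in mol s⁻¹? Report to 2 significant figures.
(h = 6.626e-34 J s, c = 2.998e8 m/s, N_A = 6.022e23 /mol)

Photon energy at 548 nm: hc/λ = (6.626e-34)(2.998e8)/(548e-9) = 3.625e-19 J.
Energy delivered: (957 W m⁻²)(21.5e-4 m²)(735 s) = 1512 J.
Photons incident: 1512 / 3.625e-19 = 4.171e21, i.e. 4.171e21/6.022e23 = 0.006926 mol.
Fraction absorbed: 1 − 10^(−0.938) = 0.8847.
Photons absorbed: 0.8847 × 0.006926 = 0.006127 mol.
Product formed: 0.272 × 0.006127 = 0.001667 mol.
Rate: 0.001667 / 735 s = 2.3e-6 mol s⁻¹.

2.3e-6 mol s⁻¹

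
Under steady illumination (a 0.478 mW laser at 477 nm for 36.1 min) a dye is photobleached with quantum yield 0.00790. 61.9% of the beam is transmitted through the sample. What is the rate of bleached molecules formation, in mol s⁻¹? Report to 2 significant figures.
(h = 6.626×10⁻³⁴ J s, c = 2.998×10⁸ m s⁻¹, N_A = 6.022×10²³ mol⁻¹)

Photon energy at 477 nm: hc/λ = (6.626×10⁻³⁴)(2.998×10⁸)/(477×10⁻⁹) = 4.165×10⁻¹⁹ J.
Energy delivered: (0.478 mW)(2166 s) = 1.035 J.
Photons incident: 1.035 / 4.165×10⁻¹⁹ = 2.485×10¹⁸, i.e. 2.485×10¹⁸/6.022×10²³ = 4.127×10⁻⁶ mol.
Fraction absorbed: 1 − 61.9/100 = 0.3810.
Photons absorbed: 0.3810 × 4.127×10⁻⁶ = 1.572×10⁻⁶ mol.
Product formed: 0.00790 × 1.572×10⁻⁶ = 1.242×10⁻⁸ mol.
Rate: 1.242×10⁻⁸ / 2166 s = 5.7×10⁻¹² mol s⁻¹.

5.7×10⁻¹² mol s⁻¹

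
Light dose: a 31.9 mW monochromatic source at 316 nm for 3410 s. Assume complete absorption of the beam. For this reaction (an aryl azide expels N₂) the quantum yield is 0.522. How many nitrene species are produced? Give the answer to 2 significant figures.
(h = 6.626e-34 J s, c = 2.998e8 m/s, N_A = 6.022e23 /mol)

9.0e19 species

Photon energy at 316 nm: hc/λ = (6.626e-34)(2.998e8)/(316e-9) = 6.286e-19 J.
Energy delivered: (31.9 mW)(3410 s) = 108.8 J.
Photons incident: 108.8 / 6.286e-19 = 1.731e20, i.e. 1.731e20/6.022e23 = 2.874e-4 mol.
Product: Φ × n_abs = 0.522 × 2.874e-4 = 1.500e-4 mol.
As a count: 1.500e-4 × 6.022e23 = 9.0e19.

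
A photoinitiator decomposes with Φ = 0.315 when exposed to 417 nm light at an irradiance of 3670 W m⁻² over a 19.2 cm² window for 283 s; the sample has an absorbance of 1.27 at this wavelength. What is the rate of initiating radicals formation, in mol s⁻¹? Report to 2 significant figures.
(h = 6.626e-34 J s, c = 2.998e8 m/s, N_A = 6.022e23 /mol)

Photon energy at 417 nm: hc/λ = (6.626e-34)(2.998e8)/(417e-9) = 4.764e-19 J.
Energy delivered: (3670 W m⁻²)(19.2e-4 m²)(283 s) = 1994 J.
Photons incident: 1994 / 4.764e-19 = 4.186e21, i.e. 4.186e21/6.022e23 = 0.006951 mol.
Fraction absorbed: 1 − 10^(−1.27) = 0.9463.
Photons absorbed: 0.9463 × 0.006951 = 0.006578 mol.
Product formed: 0.315 × 0.006578 = 0.002072 mol.
Rate: 0.002072 / 283 s = 7.3e-6 mol s⁻¹.

7.3e-6 mol s⁻¹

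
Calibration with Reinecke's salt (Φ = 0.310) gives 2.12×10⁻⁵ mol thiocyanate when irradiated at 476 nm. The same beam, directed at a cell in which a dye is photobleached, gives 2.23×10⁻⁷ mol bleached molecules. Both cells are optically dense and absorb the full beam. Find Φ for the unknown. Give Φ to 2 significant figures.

Photons absorbed by the actinometer: 2.12×10⁻⁵ / 0.310 = 6.839×10⁻⁵ mol.
Φ(unknown) = 2.23×10⁻⁷ / 6.839×10⁻⁵ = 0.0033.

Φ = 0.0033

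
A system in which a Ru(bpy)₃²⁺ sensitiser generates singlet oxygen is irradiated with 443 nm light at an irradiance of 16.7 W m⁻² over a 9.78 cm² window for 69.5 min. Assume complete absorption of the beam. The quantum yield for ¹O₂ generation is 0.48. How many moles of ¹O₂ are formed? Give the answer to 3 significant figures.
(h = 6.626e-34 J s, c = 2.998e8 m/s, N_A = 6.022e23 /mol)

1.21e-4 mol

Photon energy at 443 nm: hc/λ = (6.626e-34)(2.998e8)/(443e-9) = 4.484e-19 J.
Energy delivered: (16.7 W m⁻²)(9.78e-4 m²)(4170 s) = 68.11 J.
Photons incident: 68.11 / 4.484e-19 = 1.519e20, i.e. 1.519e20/6.022e23 = 2.522e-4 mol.
Product: Φ × n_abs = 0.48 × 2.522e-4 = 1.211e-4 mol.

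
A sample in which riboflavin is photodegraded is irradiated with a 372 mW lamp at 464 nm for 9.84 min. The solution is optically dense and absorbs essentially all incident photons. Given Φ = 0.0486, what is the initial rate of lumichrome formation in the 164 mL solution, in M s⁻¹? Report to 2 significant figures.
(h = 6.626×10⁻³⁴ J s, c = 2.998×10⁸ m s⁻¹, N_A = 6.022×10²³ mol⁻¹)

4.3×10⁻⁷ M s⁻¹

Photon energy at 464 nm: hc/λ = (6.626×10⁻³⁴)(2.998×10⁸)/(464×10⁻⁹) = 4.281×10⁻¹⁹ J.
Energy delivered: (372 mW)(590.4 s) = 219.6 J.
Photons incident: 219.6 / 4.281×10⁻¹⁹ = 5.130×10²⁰, i.e. 5.130×10²⁰/6.022×10²³ = 8.519×10⁻⁴ mol.
Product formed: 0.0486 × 8.519×10⁻⁴ = 4.140×10⁻⁵ mol.
Rate: 4.140×10⁻⁵ mol / (590.4 s × 0.164 L) = 4.3×10⁻⁷ M s⁻¹.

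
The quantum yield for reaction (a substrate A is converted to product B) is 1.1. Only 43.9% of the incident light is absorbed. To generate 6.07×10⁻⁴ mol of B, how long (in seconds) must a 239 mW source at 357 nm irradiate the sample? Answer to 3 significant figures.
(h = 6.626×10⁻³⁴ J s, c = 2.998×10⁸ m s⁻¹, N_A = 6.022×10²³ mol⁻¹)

t ≈ 1760 s

Photons that must be absorbed: 6.07×10⁻⁴ / 1.1 = 5.518×10⁻⁴ mol.
Incident photons needed: 5.518×10⁻⁴ / 0.439 = 0.001257 mol.
Photon energy: hc/λ = 5.564×10⁻¹⁹ J; per mole, 3.351×10⁵ J mol⁻¹.
Energy required: 0.001257 × 3.351×10⁵ = 421.2 J.
Time: 421.2 J / 0.239 W = 1760 s.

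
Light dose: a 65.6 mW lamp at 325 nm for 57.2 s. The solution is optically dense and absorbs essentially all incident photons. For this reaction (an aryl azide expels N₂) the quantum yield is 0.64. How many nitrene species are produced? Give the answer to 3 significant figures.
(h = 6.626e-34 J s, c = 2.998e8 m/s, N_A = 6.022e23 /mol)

3.93e18 species

Photon energy at 325 nm: hc/λ = (6.626e-34)(2.998e8)/(325e-9) = 6.112e-19 J.
Energy delivered: (65.6 mW)(57.2 s) = 3.752 J.
Photons incident: 3.752 / 6.112e-19 = 6.139e18, i.e. 6.139e18/6.022e23 = 1.019e-5 mol.
Product: Φ × n_abs = 0.64 × 1.019e-5 = 6.522e-6 mol.
As a count: 6.522e-6 × 6.022e23 = 3.93e18.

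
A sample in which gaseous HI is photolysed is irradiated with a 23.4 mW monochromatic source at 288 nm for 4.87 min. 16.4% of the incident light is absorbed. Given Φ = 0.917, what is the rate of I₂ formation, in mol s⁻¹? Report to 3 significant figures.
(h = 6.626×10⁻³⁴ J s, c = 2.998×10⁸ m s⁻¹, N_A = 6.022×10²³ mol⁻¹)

8.47×10⁻⁹ mol s⁻¹

Photon energy at 288 nm: hc/λ = (6.626×10⁻³⁴)(2.998×10⁸)/(288×10⁻⁹) = 6.897×10⁻¹⁹ J.
Energy delivered: (23.4 mW)(292.2 s) = 6.837 J.
Photons incident: 6.837 / 6.897×10⁻¹⁹ = 9.913×10¹⁸, i.e. 9.913×10¹⁸/6.022×10²³ = 1.646×10⁻⁵ mol.
Photons absorbed: 0.164 × 1.646×10⁻⁵ = 2.699×10⁻⁶ mol.
Product formed: 0.917 × 2.699×10⁻⁶ = 2.475×10⁻⁶ mol.
Rate: 2.475×10⁻⁶ / 292.2 s = 8.47×10⁻⁹ mol s⁻¹.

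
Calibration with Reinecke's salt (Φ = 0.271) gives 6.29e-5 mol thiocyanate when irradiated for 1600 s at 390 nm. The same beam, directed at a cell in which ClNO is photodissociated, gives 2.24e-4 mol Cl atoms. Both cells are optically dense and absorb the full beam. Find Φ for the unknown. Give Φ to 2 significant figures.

Photons absorbed by the actinometer: 6.29e-5 / 0.271 = 2.321e-4 mol.
Φ(unknown) = 2.24e-4 / 2.321e-4 = 0.97.

Φ = 0.97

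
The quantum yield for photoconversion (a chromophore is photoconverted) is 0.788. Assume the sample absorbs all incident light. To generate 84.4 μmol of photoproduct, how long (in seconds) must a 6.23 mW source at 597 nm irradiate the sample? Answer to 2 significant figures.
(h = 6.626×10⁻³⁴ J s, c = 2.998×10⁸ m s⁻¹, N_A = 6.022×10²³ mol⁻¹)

t ≈ 3400 s

Product: 84.4 μmol = 8.44×10⁻⁵ mol.
Photons that must be absorbed: 8.44×10⁻⁵ / 0.788 = 1.071×10⁻⁴ mol.
Photon energy: hc/λ = 3.327×10⁻¹⁹ J; per mole, 2.004×10⁵ J mol⁻¹.
Energy required: 1.071×10⁻⁴ × 2.004×10⁵ = 21.46 J.
Time: 21.46 J / 0.00623 W = 3400 s.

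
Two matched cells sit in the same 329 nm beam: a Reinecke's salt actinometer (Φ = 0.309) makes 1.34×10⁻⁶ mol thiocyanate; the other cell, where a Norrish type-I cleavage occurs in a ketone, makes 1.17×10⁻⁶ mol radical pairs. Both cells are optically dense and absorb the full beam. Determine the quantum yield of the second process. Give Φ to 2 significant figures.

Photons absorbed by the actinometer: 1.34×10⁻⁶ / 0.309 = 4.337×10⁻⁶ mol.
Φ(unknown) = 1.17×10⁻⁶ / 4.337×10⁻⁶ = 0.27.

Φ = 0.27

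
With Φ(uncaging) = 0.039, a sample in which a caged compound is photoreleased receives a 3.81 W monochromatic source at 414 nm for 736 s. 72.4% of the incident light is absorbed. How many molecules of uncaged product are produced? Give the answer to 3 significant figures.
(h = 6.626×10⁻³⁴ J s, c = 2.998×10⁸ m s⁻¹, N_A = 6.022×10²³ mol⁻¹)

Photon energy at 414 nm: hc/λ = (6.626×10⁻³⁴)(2.998×10⁸)/(414×10⁻⁹) = 4.798×10⁻¹⁹ J.
Energy delivered: (3.81 W)(736 s) = 2804 J.
Photons incident: 2804 / 4.798×10⁻¹⁹ = 5.844×10²¹, i.e. 5.844×10²¹/6.022×10²³ = 0.009704 mol.
Photons absorbed: 0.724 × 0.009704 = 0.007026 mol.
Product: Φ × n_abs = 0.039 × 0.007026 = 2.740×10⁻⁴ mol.
As a count: 2.740×10⁻⁴ × 6.022×10²³ = 1.65×10²⁰.

1.65×10²⁰ molecules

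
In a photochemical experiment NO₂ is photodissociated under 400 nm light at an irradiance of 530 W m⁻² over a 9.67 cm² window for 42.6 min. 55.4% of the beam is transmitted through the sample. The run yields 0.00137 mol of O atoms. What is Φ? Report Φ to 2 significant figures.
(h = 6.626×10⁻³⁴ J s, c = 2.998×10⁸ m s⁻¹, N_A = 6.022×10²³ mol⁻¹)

Photon energy at 400 nm: hc/λ = (6.626×10⁻³⁴)(2.998×10⁸)/(400×10⁻⁹) = 4.966×10⁻¹⁹ J.
Energy delivered: (530 W m⁻²)(9.67×10⁻⁴ m²)(2556 s) = 1310 J.
Photons incident: 1310 / 4.966×10⁻¹⁹ = 2.638×10²¹, i.e. 2.638×10²¹/6.022×10²³ = 0.004381 mol.
Fraction absorbed: 1 − 55.4/100 = 0.4460.
Photons absorbed: 0.4460 × 0.004381 = 0.001954 mol.
Φ = 0.00137 mol / 0.001954 mol photons = 0.70.

Φ = 0.70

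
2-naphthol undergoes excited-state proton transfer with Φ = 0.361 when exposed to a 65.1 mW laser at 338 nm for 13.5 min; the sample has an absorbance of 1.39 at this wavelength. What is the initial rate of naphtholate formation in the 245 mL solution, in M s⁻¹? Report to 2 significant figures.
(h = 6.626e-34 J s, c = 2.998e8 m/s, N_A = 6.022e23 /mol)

2.6e-7 M s⁻¹

Photon energy at 338 nm: hc/λ = (6.626e-34)(2.998e8)/(338e-9) = 5.877e-19 J.
Energy delivered: (65.1 mW)(810 s) = 52.73 J.
Photons incident: 52.73 / 5.877e-19 = 8.972e19, i.e. 8.972e19/6.022e23 = 1.490e-4 mol.
Fraction absorbed: 1 − 10^(−1.39) = 0.9593.
Photons absorbed: 0.9593 × 1.490e-4 = 1.429e-4 mol.
Product formed: 0.361 × 1.429e-4 = 5.159e-5 mol.
Rate: 5.159e-5 mol / (810 s × 0.245 L) = 2.6e-7 M s⁻¹.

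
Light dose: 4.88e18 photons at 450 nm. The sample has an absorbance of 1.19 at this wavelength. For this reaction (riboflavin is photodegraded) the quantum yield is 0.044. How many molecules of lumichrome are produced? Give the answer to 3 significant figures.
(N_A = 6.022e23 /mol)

2.01e17 molecules

Moles of photons: 4.88e18 / 6.022e23 = 8.104e-6 mol.
Fraction absorbed: 1 − 10^(−1.19) = 0.9354.
Photons absorbed: 0.9354 × 8.104e-6 = 7.580e-6 mol.
Product: Φ × n_abs = 0.044 × 7.580e-6 = 3.335e-7 mol.
As a count: 3.335e-7 × 6.022e23 = 2.01e17.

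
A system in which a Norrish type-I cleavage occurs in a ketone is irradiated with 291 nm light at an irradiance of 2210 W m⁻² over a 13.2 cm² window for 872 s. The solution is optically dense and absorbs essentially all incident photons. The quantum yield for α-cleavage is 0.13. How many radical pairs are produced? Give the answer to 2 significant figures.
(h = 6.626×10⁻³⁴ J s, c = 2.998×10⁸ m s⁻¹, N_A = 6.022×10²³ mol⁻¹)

Photon energy at 291 nm: hc/λ = (6.626×10⁻³⁴)(2.998×10⁸)/(291×10⁻⁹) = 6.826×10⁻¹⁹ J.
Energy delivered: (2210 W m⁻²)(13.2×10⁻⁴ m²)(872 s) = 2544 J.
Photons incident: 2544 / 6.826×10⁻¹⁹ = 3.727×10²¹, i.e. 3.727×10²¹/6.022×10²³ = 0.006189 mol.
Product: Φ × n_abs = 0.13 × 0.006189 = 8.046×10⁻⁴ mol.
As a count: 8.046×10⁻⁴ × 6.022×10²³ = 4.8×10²⁰.

4.8×10²⁰ radical pairs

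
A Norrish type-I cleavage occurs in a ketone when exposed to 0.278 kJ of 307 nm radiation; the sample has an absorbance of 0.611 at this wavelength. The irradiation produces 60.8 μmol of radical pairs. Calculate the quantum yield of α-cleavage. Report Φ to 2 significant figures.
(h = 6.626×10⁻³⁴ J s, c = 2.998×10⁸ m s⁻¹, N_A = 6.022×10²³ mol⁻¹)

Φ = 0.11

Product: 60.8 μmol = 6.08×10⁻⁵ mol.
Photon energy at 307 nm: hc/λ = (6.626×10⁻³⁴)(2.998×10⁸)/(307×10⁻⁹) = 6.471×10⁻¹⁹ J.
Incident energy: 0.278 kJ = 278 J.
Photons incident: 278 / 6.471×10⁻¹⁹ = 4.296×10²⁰, i.e. 4.296×10²⁰/6.022×10²³ = 7.134×10⁻⁴ mol.
Fraction absorbed: 1 − 10^(−0.611) = 0.7551.
Photons absorbed: 0.7551 × 7.134×10⁻⁴ = 5.387×10⁻⁴ mol.
Φ = 6.08×10⁻⁵ mol / 5.387×10⁻⁴ mol photons = 0.11.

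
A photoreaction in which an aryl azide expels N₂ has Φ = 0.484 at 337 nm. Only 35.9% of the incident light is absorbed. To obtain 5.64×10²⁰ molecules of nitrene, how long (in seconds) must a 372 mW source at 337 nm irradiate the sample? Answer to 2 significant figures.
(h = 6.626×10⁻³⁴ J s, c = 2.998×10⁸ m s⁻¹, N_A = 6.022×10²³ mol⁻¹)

t ≈ 5100 s

Product: 5.64×10²⁰ / 6.022×10²³ = 9.366×10⁻⁴ mol.
Photons that must be absorbed: 9.366×10⁻⁴ / 0.484 = 0.001935 mol.
Incident photons needed: 0.001935 / 0.359 = 0.005390 mol.
Photon energy: hc/λ = 5.895×10⁻¹⁹ J; per mole, 3.550×10⁵ J mol⁻¹.
Energy required: 0.005390 × 3.550×10⁵ = 1913 J.
Time: 1913 J / 0.372 W = 5100 s.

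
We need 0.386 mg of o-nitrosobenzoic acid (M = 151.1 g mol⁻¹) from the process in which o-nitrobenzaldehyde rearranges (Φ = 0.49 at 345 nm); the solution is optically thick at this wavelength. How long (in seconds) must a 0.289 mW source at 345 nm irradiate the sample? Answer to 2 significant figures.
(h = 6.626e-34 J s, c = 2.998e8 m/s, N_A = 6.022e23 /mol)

Product: 0.386 mg / 151.1 g mol⁻¹ = 2.555e-6 mol.
Photons that must be absorbed: 2.555e-6 / 0.49 = 5.214e-6 mol.
Photon energy: hc/λ = 5.758e-19 J; per mole, 3.467e5 J mol⁻¹.
Energy required: 5.214e-6 × 3.467e5 = 1.808 J.
Time: 1.808 J / 0.000289 W = 6300 s.

t ≈ 6300 s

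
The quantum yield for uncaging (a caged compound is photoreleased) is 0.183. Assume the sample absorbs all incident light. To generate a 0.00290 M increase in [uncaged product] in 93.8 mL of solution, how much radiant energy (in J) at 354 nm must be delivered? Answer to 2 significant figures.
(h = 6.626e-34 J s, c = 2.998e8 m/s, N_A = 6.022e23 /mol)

Product: (0.00290 M)(0.0938 L) = 2.720e-4 mol.
Photons that must be absorbed: 2.720e-4 / 0.183 = 0.001486 mol.
Photon energy: hc/λ = 5.612e-19 J; per mole, 3.380e5 J mol⁻¹.
Energy required: 0.001486 × 3.380e5 = 500 J.

500 J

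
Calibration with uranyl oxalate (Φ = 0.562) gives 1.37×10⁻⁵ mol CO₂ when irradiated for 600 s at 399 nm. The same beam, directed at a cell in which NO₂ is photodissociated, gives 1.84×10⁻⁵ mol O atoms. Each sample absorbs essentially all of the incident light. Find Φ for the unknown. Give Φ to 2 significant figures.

Photons absorbed by the actinometer: 1.37×10⁻⁵ / 0.562 = 2.438×10⁻⁵ mol.
Φ(unknown) = 1.84×10⁻⁵ / 2.438×10⁻⁵ = 0.75.

Φ = 0.75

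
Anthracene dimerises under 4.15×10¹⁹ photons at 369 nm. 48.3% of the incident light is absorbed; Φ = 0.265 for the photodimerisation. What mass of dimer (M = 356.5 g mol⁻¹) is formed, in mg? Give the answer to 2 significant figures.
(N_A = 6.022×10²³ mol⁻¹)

Moles of photons: 4.15×10¹⁹ / 6.022×10²³ = 6.891×10⁻⁵ mol.
Photons absorbed: 0.483 × 6.891×10⁻⁵ = 3.328×10⁻⁵ mol.
Product: Φ × n_abs = 0.265 × 3.328×10⁻⁵ = 8.819×10⁻⁶ mol.
Mass: 8.819×10⁻⁶ × 356.5 = 0.003144 g = 3.1 mg.

3.1 mg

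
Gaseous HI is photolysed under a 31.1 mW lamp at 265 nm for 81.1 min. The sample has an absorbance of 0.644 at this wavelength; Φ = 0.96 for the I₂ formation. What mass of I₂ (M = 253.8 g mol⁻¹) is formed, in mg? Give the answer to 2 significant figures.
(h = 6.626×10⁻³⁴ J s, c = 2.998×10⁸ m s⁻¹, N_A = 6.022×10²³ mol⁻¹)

63 mg

Photon energy at 265 nm: hc/λ = (6.626×10⁻³⁴)(2.998×10⁸)/(265×10⁻⁹) = 7.496×10⁻¹⁹ J.
Energy delivered: (31.1 mW)(4866 s) = 151.3 J.
Photons incident: 151.3 / 7.496×10⁻¹⁹ = 2.018×10²⁰, i.e. 2.018×10²⁰/6.022×10²³ = 3.351×10⁻⁴ mol.
Fraction absorbed: 1 − 10^(−0.644) = 0.7730.
Photons absorbed: 0.7730 × 3.351×10⁻⁴ = 2.590×10⁻⁴ mol.
Product: Φ × n_abs = 0.96 × 2.590×10⁻⁴ = 2.486×10⁻⁴ mol.
Mass: 2.486×10⁻⁴ × 253.8 = 0.06309 g = 63 mg.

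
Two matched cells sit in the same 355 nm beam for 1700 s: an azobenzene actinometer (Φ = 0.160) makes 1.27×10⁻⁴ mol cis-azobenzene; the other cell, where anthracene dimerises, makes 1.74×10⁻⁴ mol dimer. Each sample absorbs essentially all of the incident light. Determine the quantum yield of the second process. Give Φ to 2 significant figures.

Φ = 0.22

Photons absorbed by the actinometer: 1.27×10⁻⁴ / 0.160 = 7.938×10⁻⁴ mol.
Φ(unknown) = 1.74×10⁻⁴ / 7.938×10⁻⁴ = 0.22.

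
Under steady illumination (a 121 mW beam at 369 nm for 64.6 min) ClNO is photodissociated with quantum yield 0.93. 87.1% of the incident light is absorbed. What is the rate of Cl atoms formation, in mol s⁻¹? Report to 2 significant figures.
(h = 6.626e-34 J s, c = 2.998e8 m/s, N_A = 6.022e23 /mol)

Photon energy at 369 nm: hc/λ = (6.626e-34)(2.998e8)/(369e-9) = 5.383e-19 J.
Energy delivered: (121 mW)(3876 s) = 469.0 J.
Photons incident: 469.0 / 5.383e-19 = 8.713e20, i.e. 8.713e20/6.022e23 = 0.001447 mol.
Photons absorbed: 0.871 × 0.001447 = 0.001260 mol.
Product formed: 0.93 × 0.001260 = 0.001172 mol.
Rate: 0.001172 / 3876 s = 3.0e-7 mol s⁻¹.

3.0e-7 mol s⁻¹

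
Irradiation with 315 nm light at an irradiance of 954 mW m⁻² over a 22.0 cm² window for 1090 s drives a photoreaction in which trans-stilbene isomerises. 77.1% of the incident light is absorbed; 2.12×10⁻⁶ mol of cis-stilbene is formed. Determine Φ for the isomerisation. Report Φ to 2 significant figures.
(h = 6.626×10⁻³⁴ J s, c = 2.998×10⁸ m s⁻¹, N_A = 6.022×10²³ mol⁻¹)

Photon energy at 315 nm: hc/λ = (6.626×10⁻³⁴)(2.998×10⁸)/(315×10⁻⁹) = 6.306×10⁻¹⁹ J.
Energy delivered: (954 mW m⁻²)(22.0×10⁻⁴ m²)(1090 s) = 2.288 J.
Photons incident: 2.288 / 6.306×10⁻¹⁹ = 3.628×10¹⁸, i.e. 3.628×10¹⁸/6.022×10²³ = 6.025×10⁻⁶ mol.
Photons absorbed: 0.771 × 6.025×10⁻⁶ = 4.645×10⁻⁶ mol.
Φ = 2.12×10⁻⁶ mol / 4.645×10⁻⁶ mol photons = 0.46.

Φ = 0.46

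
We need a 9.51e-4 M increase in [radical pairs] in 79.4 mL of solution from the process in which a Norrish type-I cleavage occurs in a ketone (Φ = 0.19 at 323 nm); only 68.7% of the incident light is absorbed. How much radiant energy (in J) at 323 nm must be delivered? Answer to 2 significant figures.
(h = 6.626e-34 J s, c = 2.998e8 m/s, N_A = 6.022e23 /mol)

210 J

Product: (9.51e-4 M)(0.0794 L) = 7.551e-5 mol.
Photons that must be absorbed: 7.551e-5 / 0.19 = 3.974e-4 mol.
Incident photons needed: 3.974e-4 / 0.687 = 5.785e-4 mol.
Photon energy: hc/λ = 6.150e-19 J; per mole, 3.704e5 J mol⁻¹.
Energy required: 5.785e-4 × 3.704e5 = 210 J.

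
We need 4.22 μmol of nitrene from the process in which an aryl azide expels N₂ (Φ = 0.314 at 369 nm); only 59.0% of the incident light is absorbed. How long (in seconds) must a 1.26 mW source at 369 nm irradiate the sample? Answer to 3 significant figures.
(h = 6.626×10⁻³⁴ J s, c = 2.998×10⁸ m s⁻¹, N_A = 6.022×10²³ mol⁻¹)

t ≈ 5860 s

Product: 4.22 μmol = 4.22×10⁻⁶ mol.
Photons that must be absorbed: 4.22×10⁻⁶ / 0.314 = 1.344×10⁻⁵ mol.
Incident photons needed: 1.344×10⁻⁵ / 0.590 = 2.278×10⁻⁵ mol.
Photon energy: hc/λ = 5.383×10⁻¹⁹ J; per mole, 3.242×10⁵ J mol⁻¹.
Energy required: 2.278×10⁻⁵ × 3.242×10⁵ = 7.385 J.
Time: 7.385 J / 0.00126 W = 5860 s.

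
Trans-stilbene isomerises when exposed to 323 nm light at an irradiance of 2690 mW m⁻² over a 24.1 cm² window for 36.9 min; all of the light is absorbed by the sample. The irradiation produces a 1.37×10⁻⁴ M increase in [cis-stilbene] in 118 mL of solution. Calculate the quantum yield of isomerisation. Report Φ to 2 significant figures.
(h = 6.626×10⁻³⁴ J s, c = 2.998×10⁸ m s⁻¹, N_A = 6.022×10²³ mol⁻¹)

Φ = 0.42

Product: (1.37×10⁻⁴ M)(0.118 L) = 1.617×10⁻⁵ mol.
Photon energy at 323 nm: hc/λ = (6.626×10⁻³⁴)(2.998×10⁸)/(323×10⁻⁹) = 6.150×10⁻¹⁹ J.
Energy delivered: (2690 mW m⁻²)(24.1×10⁻⁴ m²)(2214 s) = 14.35 J.
Photons incident: 14.35 / 6.150×10⁻¹⁹ = 2.333×10¹⁹, i.e. 2.333×10¹⁹/6.022×10²³ = 3.874×10⁻⁵ mol.
Φ = 1.617×10⁻⁵ mol / 3.874×10⁻⁵ mol photons = 0.42.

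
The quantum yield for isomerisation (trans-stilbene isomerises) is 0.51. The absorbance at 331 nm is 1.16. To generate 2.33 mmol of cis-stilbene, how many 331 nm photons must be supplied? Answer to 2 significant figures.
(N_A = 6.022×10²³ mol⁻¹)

Product: 2.33 mmol = 0.00233 mol.
Photons that must be absorbed: 0.00233 / 0.51 = 0.004569 mol.
Fraction absorbed: 1 − 10^(−1.16) = 0.9308.
Incident photons needed: 0.004569 / 0.9308 = 0.004909 mol.
Photon count: 0.004909 × 6.022×10²³ = 3.0×10²¹.

3.0×10²¹ photons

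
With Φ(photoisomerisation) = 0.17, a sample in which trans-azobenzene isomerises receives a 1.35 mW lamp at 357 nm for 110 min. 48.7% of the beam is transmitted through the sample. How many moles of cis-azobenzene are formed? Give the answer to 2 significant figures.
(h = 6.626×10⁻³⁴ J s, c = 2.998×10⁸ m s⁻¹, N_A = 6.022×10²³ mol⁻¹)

2.3×10⁻⁶ mol

Photon energy at 357 nm: hc/λ = (6.626×10⁻³⁴)(2.998×10⁸)/(357×10⁻⁹) = 5.564×10⁻¹⁹ J.
Energy delivered: (1.35 mW)(6600 s) = 8.910 J.
Photons incident: 8.910 / 5.564×10⁻¹⁹ = 1.601×10¹⁹, i.e. 1.601×10¹⁹/6.022×10²³ = 2.659×10⁻⁵ mol.
Fraction absorbed: 1 − 48.7/100 = 0.5130.
Photons absorbed: 0.5130 × 2.659×10⁻⁵ = 1.364×10⁻⁵ mol.
Product: Φ × n_abs = 0.17 × 1.364×10⁻⁵ = 2.319×10⁻⁶ mol.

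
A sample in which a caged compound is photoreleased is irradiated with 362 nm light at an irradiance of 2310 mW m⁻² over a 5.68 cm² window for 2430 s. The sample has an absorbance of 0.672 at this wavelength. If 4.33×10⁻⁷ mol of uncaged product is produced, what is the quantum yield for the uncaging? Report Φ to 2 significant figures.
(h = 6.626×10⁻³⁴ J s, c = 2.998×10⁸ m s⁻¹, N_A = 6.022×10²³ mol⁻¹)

Photon energy at 362 nm: hc/λ = (6.626×10⁻³⁴)(2.998×10⁸)/(362×10⁻⁹) = 5.487×10⁻¹⁹ J.
Energy delivered: (2310 mW m⁻²)(5.68×10⁻⁴ m²)(2430 s) = 3.188 J.
Photons incident: 3.188 / 5.487×10⁻¹⁹ = 5.810×10¹⁸, i.e. 5.810×10¹⁸/6.022×10²³ = 9.648×10⁻⁶ mol.
Fraction absorbed: 1 − 10^(−0.672) = 0.7872.
Photons absorbed: 0.7872 × 9.648×10⁻⁶ = 7.595×10⁻⁶ mol.
Φ = 4.33×10⁻⁷ mol / 7.595×10⁻⁶ mol photons = 0.057.

Φ = 0.057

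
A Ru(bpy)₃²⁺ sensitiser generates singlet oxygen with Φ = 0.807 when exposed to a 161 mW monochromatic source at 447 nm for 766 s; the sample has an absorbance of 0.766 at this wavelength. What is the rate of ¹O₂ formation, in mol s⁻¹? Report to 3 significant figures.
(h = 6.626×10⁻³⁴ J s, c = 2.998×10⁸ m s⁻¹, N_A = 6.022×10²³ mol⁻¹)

4.02×10⁻⁷ mol s⁻¹

Photon energy at 447 nm: hc/λ = (6.626×10⁻³⁴)(2.998×10⁸)/(447×10⁻⁹) = 4.444×10⁻¹⁹ J.
Energy delivered: (161 mW)(766 s) = 123.3 J.
Photons incident: 123.3 / 4.444×10⁻¹⁹ = 2.775×10²⁰, i.e. 2.775×10²⁰/6.022×10²³ = 4.608×10⁻⁴ mol.
Fraction absorbed: 1 − 10^(−0.766) = 0.8286.
Photons absorbed: 0.8286 × 4.608×10⁻⁴ = 3.818×10⁻⁴ mol.
Product formed: 0.807 × 3.818×10⁻⁴ = 3.081×10⁻⁴ mol.
Rate: 3.081×10⁻⁴ / 766 s = 4.02×10⁻⁷ mol s⁻¹.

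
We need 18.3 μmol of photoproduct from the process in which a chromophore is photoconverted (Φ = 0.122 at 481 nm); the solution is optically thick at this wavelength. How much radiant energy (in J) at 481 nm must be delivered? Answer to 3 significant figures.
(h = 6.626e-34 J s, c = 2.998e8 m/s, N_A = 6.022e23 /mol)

Product: 18.3 μmol = 1.83e-5 mol.
Photons that must be absorbed: 1.83e-5 / 0.122 = 1.500e-4 mol.
Photon energy: hc/λ = 4.130e-19 J; per mole, 2.487e5 J mol⁻¹.
Energy required: 1.500e-4 × 2.487e5 = 37.3 J.

37.3 J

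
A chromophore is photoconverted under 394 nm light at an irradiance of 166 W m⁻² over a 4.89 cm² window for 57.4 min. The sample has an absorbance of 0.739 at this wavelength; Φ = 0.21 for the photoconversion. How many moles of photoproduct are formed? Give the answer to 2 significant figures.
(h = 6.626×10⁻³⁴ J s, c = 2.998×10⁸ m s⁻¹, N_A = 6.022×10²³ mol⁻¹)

Photon energy at 394 nm: hc/λ = (6.626×10⁻³⁴)(2.998×10⁸)/(394×10⁻⁹) = 5.042×10⁻¹⁹ J.
Energy delivered: (166 W m⁻²)(4.89×10⁻⁴ m²)(3444 s) = 279.6 J.
Photons incident: 279.6 / 5.042×10⁻¹⁹ = 5.545×10²⁰, i.e. 5.545×10²⁰/6.022×10²³ = 9.208×10⁻⁴ mol.
Fraction absorbed: 1 − 10^(−0.739) = 0.8176.
Photons absorbed: 0.8176 × 9.208×10⁻⁴ = 7.528×10⁻⁴ mol.
Product: Φ × n_abs = 0.21 × 7.528×10⁻⁴ = 1.581×10⁻⁴ mol.

1.6×10⁻⁴ mol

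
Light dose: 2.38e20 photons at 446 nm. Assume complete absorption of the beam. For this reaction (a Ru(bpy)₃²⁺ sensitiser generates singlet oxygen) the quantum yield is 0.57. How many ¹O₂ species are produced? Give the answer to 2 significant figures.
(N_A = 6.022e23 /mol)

Moles of photons: 2.38e20 / 6.022e23 = 3.952e-4 mol.
Product: Φ × n_abs = 0.57 × 3.952e-4 = 2.253e-4 mol.
As a count: 2.253e-4 × 6.022e23 = 1.4e20.

1.4e20 species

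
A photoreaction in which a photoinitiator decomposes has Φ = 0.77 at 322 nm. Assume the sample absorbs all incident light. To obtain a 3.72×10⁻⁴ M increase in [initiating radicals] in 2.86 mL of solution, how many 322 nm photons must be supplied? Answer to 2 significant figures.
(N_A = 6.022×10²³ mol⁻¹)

Product: (3.72×10⁻⁴ M)(0.00286 L) = 1.064×10⁻⁶ mol.
Photons that must be absorbed: 1.064×10⁻⁶ / 0.77 = 1.382×10⁻⁶ mol.
Photon count: 1.382×10⁻⁶ × 6.022×10²³ = 8.3×10¹⁷.

8.3×10¹⁷ photons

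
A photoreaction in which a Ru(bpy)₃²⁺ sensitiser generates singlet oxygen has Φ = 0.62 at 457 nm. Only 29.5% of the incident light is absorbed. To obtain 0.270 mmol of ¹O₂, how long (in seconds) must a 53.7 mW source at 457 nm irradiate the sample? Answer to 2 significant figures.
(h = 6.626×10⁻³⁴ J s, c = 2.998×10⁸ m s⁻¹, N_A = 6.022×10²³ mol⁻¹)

Product: 0.270 mmol = 2.70×10⁻⁴ mol.
Photons that must be absorbed: 2.70×10⁻⁴ / 0.62 = 4.355×10⁻⁴ mol.
Incident photons needed: 4.355×10⁻⁴ / 0.295 = 0.001476 mol.
Photon energy: hc/λ = 4.347×10⁻¹⁹ J; per mole, 2.618×10⁵ J mol⁻¹.
Energy required: 0.001476 × 2.618×10⁵ = 386.4 J.
Time: 386.4 J / 0.0537 W = 7200 s.

t ≈ 7200 s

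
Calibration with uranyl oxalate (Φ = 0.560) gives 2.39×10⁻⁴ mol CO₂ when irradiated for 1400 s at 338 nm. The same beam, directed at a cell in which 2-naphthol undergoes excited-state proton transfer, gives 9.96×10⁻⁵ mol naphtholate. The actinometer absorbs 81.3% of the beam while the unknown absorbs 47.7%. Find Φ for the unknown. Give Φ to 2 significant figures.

Φ = 0.40

Photons absorbed by the actinometer: 2.39×10⁻⁴ / 0.560 = 4.268×10⁻⁴ mol.
Incident flux: 4.268×10⁻⁴ / 0.813 = 5.250×10⁻⁴ einstein.
Absorbed by unknown: 0.477 × 5.250×10⁻⁴ = 2.504×10⁻⁴ mol.
Φ(unknown) = 9.96×10⁻⁵ / 2.504×10⁻⁴ = 0.40.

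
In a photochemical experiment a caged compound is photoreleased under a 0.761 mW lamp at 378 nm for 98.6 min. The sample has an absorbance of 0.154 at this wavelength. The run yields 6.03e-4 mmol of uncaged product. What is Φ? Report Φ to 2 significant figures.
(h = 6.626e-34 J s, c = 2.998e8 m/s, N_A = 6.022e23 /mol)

Φ = 0.14

Product: 6.03e-4 mmol = 6.03e-7 mol.
Photon energy at 378 nm: hc/λ = (6.626e-34)(2.998e8)/(378e-9) = 5.255e-19 J.
Energy delivered: (0.761 mW)(5916 s) = 4.502 J.
Photons incident: 4.502 / 5.255e-19 = 8.567e18, i.e. 8.567e18/6.022e23 = 1.423e-5 mol.
Fraction absorbed: 1 − 10^(−0.154) = 0.2985.
Photons absorbed: 0.2985 × 1.423e-5 = 4.248e-6 mol.
Φ = 6.03e-7 mol / 4.248e-6 mol photons = 0.14.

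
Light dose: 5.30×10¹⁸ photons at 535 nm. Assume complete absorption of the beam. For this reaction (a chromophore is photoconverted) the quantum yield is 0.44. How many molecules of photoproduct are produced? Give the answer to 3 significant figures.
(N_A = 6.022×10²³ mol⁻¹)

2.33×10¹⁸ molecules

Moles of photons: 5.30×10¹⁸ / 6.022×10²³ = 8.801×10⁻⁶ mol.
Product: Φ × n_abs = 0.44 × 8.801×10⁻⁶ = 3.872×10⁻⁶ mol.
As a count: 3.872×10⁻⁶ × 6.022×10²³ = 2.33×10¹⁸.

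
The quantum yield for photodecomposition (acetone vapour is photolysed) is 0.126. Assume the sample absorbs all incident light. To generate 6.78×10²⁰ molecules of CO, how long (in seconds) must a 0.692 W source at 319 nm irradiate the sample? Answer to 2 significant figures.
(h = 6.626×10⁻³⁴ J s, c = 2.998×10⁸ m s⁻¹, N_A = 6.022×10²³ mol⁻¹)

t ≈ 4800 s

Product: 6.78×10²⁰ / 6.022×10²³ = 0.001126 mol.
Photons that must be absorbed: 0.001126 / 0.126 = 0.008937 mol.
Photon energy: hc/λ = 6.227×10⁻¹⁹ J; per mole, 3.750×10⁵ J mol⁻¹.
Energy required: 0.008937 × 3.750×10⁵ = 3351 J.
Time: 3351 J / 0.692 W = 4800 s.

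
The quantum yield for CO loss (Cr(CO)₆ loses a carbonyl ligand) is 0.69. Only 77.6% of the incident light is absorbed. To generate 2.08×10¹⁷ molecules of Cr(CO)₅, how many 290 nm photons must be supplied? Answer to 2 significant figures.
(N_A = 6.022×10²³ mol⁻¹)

3.9×10¹⁷ photons

Product: 2.08×10¹⁷ / 6.022×10²³ = 3.454×10⁻⁷ mol.
Photons that must be absorbed: 3.454×10⁻⁷ / 0.69 = 5.006×10⁻⁷ mol.
Incident photons needed: 5.006×10⁻⁷ / 0.776 = 6.451×10⁻⁷ mol.
Photon count: 6.451×10⁻⁷ × 6.022×10²³ = 3.9×10¹⁷.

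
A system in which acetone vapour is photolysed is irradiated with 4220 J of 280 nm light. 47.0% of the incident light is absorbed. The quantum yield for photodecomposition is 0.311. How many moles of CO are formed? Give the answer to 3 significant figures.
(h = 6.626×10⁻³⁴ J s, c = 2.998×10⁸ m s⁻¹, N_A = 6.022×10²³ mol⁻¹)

Photon energy at 280 nm: hc/λ = (6.626×10⁻³⁴)(2.998×10⁸)/(280×10⁻⁹) = 7.095×10⁻¹⁹ J.
Photons incident: 4220 / 7.095×10⁻¹⁹ = 5.948×10²¹, i.e. 5.948×10²¹/6.022×10²³ = 0.009877 mol.
Photons absorbed: 0.470 × 0.009877 = 0.004642 mol.
Product: Φ × n_abs = 0.311 × 0.004642 = 0.001444 mol.

0.00144 mol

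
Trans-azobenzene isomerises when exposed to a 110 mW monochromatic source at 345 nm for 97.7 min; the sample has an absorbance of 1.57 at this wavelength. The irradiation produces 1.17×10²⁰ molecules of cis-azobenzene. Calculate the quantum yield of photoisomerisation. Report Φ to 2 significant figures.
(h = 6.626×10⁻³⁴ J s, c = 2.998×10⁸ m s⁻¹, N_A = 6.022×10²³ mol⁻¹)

Φ = 0.11

Product: 1.17×10²⁰ / 6.022×10²³ = 1.943×10⁻⁴ mol.
Photon energy at 345 nm: hc/λ = (6.626×10⁻³⁴)(2.998×10⁸)/(345×10⁻⁹) = 5.758×10⁻¹⁹ J.
Energy delivered: (110 mW)(5862 s) = 644.8 J.
Photons incident: 644.8 / 5.758×10⁻¹⁹ = 1.120×10²¹, i.e. 1.120×10²¹/6.022×10²³ = 0.001860 mol.
Fraction absorbed: 1 − 10^(−1.57) = 0.9731.
Photons absorbed: 0.9731 × 0.001860 = 0.001810 mol.
Φ = 1.943×10⁻⁴ mol / 0.001810 mol photons = 0.11.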